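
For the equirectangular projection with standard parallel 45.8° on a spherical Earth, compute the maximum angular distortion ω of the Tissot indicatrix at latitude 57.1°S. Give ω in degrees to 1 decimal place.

In the equirectangular projection with standard parallel φ₀ = 45.8° (x = Rλ cos φ₀, y = Rφ), meridians are true-scale (h = 1) and the parallel scale is k = cos φ₀ / cos φ.
At 57.1°: h = 1.000, k = 1.284; principal scales a = 1.284, b = 1.000.
sin(ω/2) = (a − b)/(a + b) = 0.2835/2.284 = 0.1242, so ω = 2 arcsin(0.1242) ≈ 14.3°.

14.3°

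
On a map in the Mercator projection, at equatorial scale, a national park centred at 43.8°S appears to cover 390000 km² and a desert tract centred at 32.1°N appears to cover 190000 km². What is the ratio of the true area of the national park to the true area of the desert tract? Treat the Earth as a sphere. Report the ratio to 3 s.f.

On Mercator the areal scale is sec²φ, so true area = apparent × cos²φ.
True area of national park: 390000 × cos²(43.8°) = 390000 × 0.5209 = 203200 km².
True area of desert tract: 190000 × cos²(32.1°) = 190000 × 0.7176 = 136300 km².
Ratio = 203200 / 136300 ≈ 1.49.

1.49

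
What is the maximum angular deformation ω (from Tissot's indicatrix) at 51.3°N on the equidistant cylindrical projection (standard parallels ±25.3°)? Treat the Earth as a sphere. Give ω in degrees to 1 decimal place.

21.0°

The equidistant cylindrical projection with φ₀ = 25.3° has h = 1 (meridians true) and k = cos φ₀ / cos φ along parallels.
At 51.3°: h = 1.000, k = 1.446; principal scales a = 1.446, b = 1.000.
sin(ω/2) = (a − b)/(a + b) = 0.4460/2.446 = 0.1823, so ω = 2 arcsin(0.1823) ≈ 21.0°.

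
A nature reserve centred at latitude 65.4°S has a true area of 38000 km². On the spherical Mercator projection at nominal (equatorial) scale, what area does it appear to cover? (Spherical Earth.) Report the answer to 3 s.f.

219000 km²

The Mercator projection is conformal; its linear scale factor is the same in every direction and equals sec φ = 1/cos φ.
Areal scale = k² = sec²φ = 1/cos²(65.4°) = 1/0.4163² = 5.771.
Apparent area = 38000 × 5.771 ≈ 219000 km².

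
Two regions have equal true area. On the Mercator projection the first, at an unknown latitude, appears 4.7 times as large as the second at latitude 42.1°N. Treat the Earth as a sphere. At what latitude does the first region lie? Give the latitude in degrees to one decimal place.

Mercator areal scale is sec²φ, so apparent-area ratio = sec²φ₁ / sec²φ₂ = cos²φ₂ / cos²φ₁.
cos²φ₂ / cos²φ₁ = 4.7  ⇒  cos φ₁ = cos 42.1° / √4.7 = 0.7420/2.168 = 0.3422.
φ₁ = arccos(0.3422) ≈ 70.0°.

70.0°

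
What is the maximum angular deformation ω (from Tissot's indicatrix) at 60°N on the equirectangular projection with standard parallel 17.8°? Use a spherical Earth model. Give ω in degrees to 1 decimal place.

36.3°

With standard parallel φ₀ = 17.8°, the equirectangular projection gives x = Rλ cos φ₀, y = Rφ, so h = 1 and k = cos 17.8° / cos φ.
At 60°: h = 1.000, k = 1.904; principal scales a = 1.904, b = 1.000.
sin(ω/2) = (a − b)/(a + b) = 0.9043/2.904 = 0.3114, so ω = 2 arcsin(0.3114) ≈ 36.3°.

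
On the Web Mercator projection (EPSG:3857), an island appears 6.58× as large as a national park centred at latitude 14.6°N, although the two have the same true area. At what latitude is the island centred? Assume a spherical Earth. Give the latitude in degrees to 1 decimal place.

67.8°

Mercator areal scale is sec²φ, so apparent-area ratio = sec²φ₁ / sec²φ₂ = cos²φ₂ / cos²φ₁.
cos²φ₂ / cos²φ₁ = 6.58  ⇒  cos φ₁ = cos 14.6° / √6.58 = 0.9677/2.565 = 0.3773.
φ₁ = arccos(0.3773) ≈ 67.8°.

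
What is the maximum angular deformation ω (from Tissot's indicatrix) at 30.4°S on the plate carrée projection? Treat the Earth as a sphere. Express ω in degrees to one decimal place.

In the plate carrée (x = Rλ, y = Rφ), meridians are true-scale (h = 1) and parallels are stretched by k = sec φ.
At 30.4°: h = 1.000, k = 1.159; principal scales a = 1.159, b = 1.000.
sin(ω/2) = (a − b)/(a + b) = 0.1594/2.159 = 0.07382, so ω = 2 arcsin(0.07382) ≈ 8.5°.

8.5°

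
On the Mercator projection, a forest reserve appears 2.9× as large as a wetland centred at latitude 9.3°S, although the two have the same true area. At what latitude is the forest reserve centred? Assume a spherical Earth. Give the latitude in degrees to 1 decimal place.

54.6°

For equal true areas on Mercator, apparent areas scale as sec²φ, so the ratio is cos²φ₂ / cos²φ₁.
cos²φ₂ / cos²φ₁ = 2.9  ⇒  cos φ₁ = cos 9.3° / √2.9 = 0.9869/1.703 = 0.5795.
φ₁ = arccos(0.5795) ≈ 54.6°.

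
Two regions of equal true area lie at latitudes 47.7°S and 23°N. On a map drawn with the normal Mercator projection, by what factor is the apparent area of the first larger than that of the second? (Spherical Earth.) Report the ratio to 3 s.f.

1.87

Mercator is conformal with k = sec φ, so areal scale = k² = sec²φ.
At 47.7°: sec²(47.7°) = 1/0.6730² = 2.208.
At 23°: sec²(23°) = 1/0.9205² = 1.180.
Ratio = 2.208/1.180 = cos²(23°)/cos²(47.7°) ≈ 1.87.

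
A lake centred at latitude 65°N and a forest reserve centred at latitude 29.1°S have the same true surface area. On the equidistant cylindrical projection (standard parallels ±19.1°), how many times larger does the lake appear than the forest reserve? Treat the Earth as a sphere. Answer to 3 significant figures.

2.07

In the equirectangular projection with standard parallel φ₀ = 19.1° (x = Rλ cos φ₀, y = Rφ), meridians are true-scale (h = 1) and the parallel scale is k = cos φ₀ / cos φ.
Areal scale at 65°: h·k = 1.000 × 2.236 = 2.236.
Areal scale at 29.1°: h·k = 1.000 × 1.081 = 1.081.
Ratio = 2.236/1.081 ≈ 2.07.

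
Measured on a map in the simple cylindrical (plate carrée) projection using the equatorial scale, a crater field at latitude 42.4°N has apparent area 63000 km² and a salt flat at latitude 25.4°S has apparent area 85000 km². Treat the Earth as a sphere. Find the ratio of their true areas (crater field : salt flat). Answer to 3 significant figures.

Plate carrée has h = 1 and k = sec φ, giving areal scale sec φ; true area = (apparent area) · cos φ.
True area of crater field: 63000 × cos(42.4°) = 63000 × 0.7385 = 46520 km².
True area of salt flat: 85000 × cos(25.4°) = 85000 × 0.9033 = 76780 km².
Ratio = 46520 / 76780 ≈ 0.606.

0.606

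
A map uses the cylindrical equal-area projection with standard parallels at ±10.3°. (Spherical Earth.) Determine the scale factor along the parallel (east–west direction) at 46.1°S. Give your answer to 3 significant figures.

1.42

A cylindrical equal-area projection with standard parallel φ₀ has meridian scale h = cos φ / cos φ₀ and parallel scale k = cos φ₀ / cos φ (so areas are preserved, h·k = 1).
k = cos 10.3° / cos 46.1° = 0.9839/0.6934 = 1.419.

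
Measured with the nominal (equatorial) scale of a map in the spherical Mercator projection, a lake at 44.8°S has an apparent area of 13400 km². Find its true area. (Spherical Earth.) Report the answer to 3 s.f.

6750 km²

For Mercator, h = k = sec φ (a conformal cylindrical projection has a single point scale, 1/cos φ).
Areal scale = k² = sec²φ = 1/cos²(44.8°) = 1/0.7096² = 1.986.
True area = apparent / (areal scale) = 13400 / 1.986 ≈ 6750 km².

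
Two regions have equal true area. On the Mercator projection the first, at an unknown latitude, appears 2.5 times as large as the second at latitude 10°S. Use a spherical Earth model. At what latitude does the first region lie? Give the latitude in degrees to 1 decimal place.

For equal true areas on Mercator, apparent areas scale as sec²φ, so the ratio is cos²φ₂ / cos²φ₁.
cos²φ₂ / cos²φ₁ = 2.5  ⇒  cos φ₁ = cos 10° / √2.5 = 0.9848/1.581 = 0.6228.
φ₁ = arccos(0.6228) ≈ 51.5°.

51.5°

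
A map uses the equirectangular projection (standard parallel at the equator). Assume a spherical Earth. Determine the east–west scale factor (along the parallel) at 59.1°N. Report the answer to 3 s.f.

Plate carrée maps x = Rλ, y = Rφ. The meridian scale is h = 1 and the parallel scale is k = 1/cos φ = sec φ.
k = 1/cos 59.1° = 1/0.5135 = 1.947.

1.95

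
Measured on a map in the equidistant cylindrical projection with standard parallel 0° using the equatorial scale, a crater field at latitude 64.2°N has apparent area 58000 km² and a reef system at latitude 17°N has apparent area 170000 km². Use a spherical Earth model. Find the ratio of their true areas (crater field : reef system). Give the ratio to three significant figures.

0.155

Plate carrée has h = 1 and k = sec φ, giving areal scale sec φ; true area = (apparent area) · cos φ.
True area of crater field: 58000 × cos(64.2°) = 58000 × 0.4352 = 25240 km².
True area of reef system: 170000 × cos(17°) = 170000 × 0.9563 = 162600 km².
Ratio = 25240 / 162600 ≈ 0.155.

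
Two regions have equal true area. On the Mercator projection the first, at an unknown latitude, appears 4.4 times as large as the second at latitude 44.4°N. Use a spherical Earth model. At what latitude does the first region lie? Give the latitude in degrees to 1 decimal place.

70.1°

Mercator areal scale is sec²φ, so apparent-area ratio = sec²φ₁ / sec²φ₂ = cos²φ₂ / cos²φ₁.
cos²φ₂ / cos²φ₁ = 4.4  ⇒  cos φ₁ = cos 44.4° / √4.4 = 0.7145/2.098 = 0.3406.
φ₁ = arccos(0.3406) ≈ 70.1°.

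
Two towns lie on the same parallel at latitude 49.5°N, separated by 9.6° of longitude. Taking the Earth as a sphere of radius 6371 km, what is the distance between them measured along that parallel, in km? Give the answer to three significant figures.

Arc length along a parallel = R cos φ · Δλ (with Δλ in radians).
= 6371 × cos 49.5° × (9.6° × π/180) = 6371 × 0.6494 × 0.1676 ≈ 693 km.

693 km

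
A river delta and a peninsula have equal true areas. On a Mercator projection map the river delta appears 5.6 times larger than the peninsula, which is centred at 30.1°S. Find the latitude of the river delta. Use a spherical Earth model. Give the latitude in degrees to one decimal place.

68.6°

On Mercator, (apparent₁)/(apparent₂) = sec²φ₁ / sec²φ₂ when true areas are equal.
cos²φ₂ / cos²φ₁ = 5.6  ⇒  cos φ₁ = cos 30.1° / √5.6 = 0.8652/2.366 = 0.3656.
φ₁ = arccos(0.3656) ≈ 68.6°.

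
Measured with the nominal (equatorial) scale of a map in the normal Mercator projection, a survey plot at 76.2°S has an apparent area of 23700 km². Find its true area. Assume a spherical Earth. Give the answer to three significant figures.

1350 km²

For Mercator, h = k = sec φ (a conformal cylindrical projection has a single point scale, 1/cos φ).
Areal scale = k² = sec²φ = 1/cos²(76.2°) = 1/0.2385² = 17.58.
True area = apparent / (areal scale) = 23700 / 17.58 ≈ 1350 km².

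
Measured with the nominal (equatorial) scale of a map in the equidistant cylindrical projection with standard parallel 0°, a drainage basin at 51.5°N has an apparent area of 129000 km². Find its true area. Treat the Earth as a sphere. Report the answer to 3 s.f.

In the plate carrée (x = Rλ, y = Rφ), meridians are true-scale (h = 1) and parallels are stretched by k = sec φ.
Areal scale = h·k = 1 × sec φ; at 51.5°, h = 1.000, k = 1.606, so h·k = 1.606.
True area = apparent / (areal scale) = 129000 / 1.606 ≈ 80300 km².

80300 km²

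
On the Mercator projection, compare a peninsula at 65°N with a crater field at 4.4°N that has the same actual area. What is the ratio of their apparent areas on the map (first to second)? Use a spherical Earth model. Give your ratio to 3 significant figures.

On Mercator, area is exaggerated by sec²φ = 1/cos²φ.
At 65°: sec²(65°) = 1/0.4226² = 5.599.
At 4.4°: sec²(4.4°) = 1/0.9971² = 1.006.
Ratio = 5.599/1.006 = cos²(4.4°)/cos²(65°) ≈ 5.57.

5.57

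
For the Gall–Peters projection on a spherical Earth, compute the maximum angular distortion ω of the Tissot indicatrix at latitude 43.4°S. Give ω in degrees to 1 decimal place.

The Gall–Peters projection is cylindrical equal-area with φ₀ = 45°. For cylindrical equal-area with standard parallel φ₀, h = cos φ / cos φ₀ and k = cos φ₀ / cos φ, so h·k = 1.
At 43.4°: h = 1.028, k = 0.9732; principal scales a = 1.028, b = 0.9732.
sin(ω/2) = (a − b)/(a + b) = 0.05433/2.001 = 0.02715, so ω = 2 arcsin(0.02715) ≈ 3.1°.

3.1°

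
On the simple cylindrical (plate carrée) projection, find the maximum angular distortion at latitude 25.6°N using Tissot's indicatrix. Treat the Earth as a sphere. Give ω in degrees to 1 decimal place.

5.9°

In the plate carrée (x = Rλ, y = Rφ), meridians are true-scale (h = 1) and parallels are stretched by k = sec φ.
At 25.6°: h = 1.000, k = 1.109; principal scales a = 1.109, b = 1.000.
sin(ω/2) = (a − b)/(a + b) = 0.1089/2.109 = 0.05162, so ω = 2 arcsin(0.05162) ≈ 5.9°.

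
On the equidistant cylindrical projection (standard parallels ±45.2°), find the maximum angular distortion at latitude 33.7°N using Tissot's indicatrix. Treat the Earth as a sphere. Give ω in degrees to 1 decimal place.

In the equirectangular projection with standard parallel φ₀ = 45.2° (x = Rλ cos φ₀, y = Rφ), meridians are true-scale (h = 1) and the parallel scale is k = cos φ₀ / cos φ.
At 33.7°: h = 1.000, k = 0.8470; principal scales a = 1.000, b = 0.8470.
sin(ω/2) = (a − b)/(a + b) = 0.1530/1.847 = 0.08286, so ω = 2 arcsin(0.08286) ≈ 9.5°.

9.5°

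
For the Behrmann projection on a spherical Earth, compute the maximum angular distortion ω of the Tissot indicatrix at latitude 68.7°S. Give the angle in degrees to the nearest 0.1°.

89.0°

Behrmann is a cylindrical equal-area projection with standard parallels at ±30°. A cylindrical equal-area projection with standard parallel φ₀ has meridian scale h = cos φ / cos φ₀ and parallel scale k = cos φ₀ / cos φ (so areas are preserved, h·k = 1).
At 68.7°: h = 0.4194, k = 2.384; principal scales a = 2.384, b = 0.4194.
sin(ω/2) = (a − b)/(a + b) = 1.965/2.804 = 0.7008, so ω = 2 arcsin(0.7008) ≈ 89.0°.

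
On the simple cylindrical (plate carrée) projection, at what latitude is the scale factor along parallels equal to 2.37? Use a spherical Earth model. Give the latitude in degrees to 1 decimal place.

65.0°

Plate carrée: h = 1, k = sec φ along parallels.
sec φ = 2.37  ⇒  cos φ = 0.4219  ⇒  φ ≈ 65.0°.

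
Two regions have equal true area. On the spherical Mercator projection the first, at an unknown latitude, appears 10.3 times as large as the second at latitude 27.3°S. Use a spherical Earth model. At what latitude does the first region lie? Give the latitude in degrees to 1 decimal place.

On Mercator, (apparent₁)/(apparent₂) = sec²φ₁ / sec²φ₂ when true areas are equal.
cos²φ₂ / cos²φ₁ = 10.3  ⇒  cos φ₁ = cos 27.3° / √10.3 = 0.8886/3.209 = 0.2769.
φ₁ = arccos(0.2769) ≈ 73.9°.

73.9°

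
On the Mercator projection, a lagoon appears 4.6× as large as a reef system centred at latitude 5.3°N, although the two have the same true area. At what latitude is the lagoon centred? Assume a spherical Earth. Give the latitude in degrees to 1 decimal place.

62.3°

Mercator areal scale is sec²φ, so apparent-area ratio = sec²φ₁ / sec²φ₂ = cos²φ₂ / cos²φ₁.
cos²φ₂ / cos²φ₁ = 4.6  ⇒  cos φ₁ = cos 5.3° / √4.6 = 0.9957/2.145 = 0.4643.
φ₁ = arccos(0.4643) ≈ 62.3°.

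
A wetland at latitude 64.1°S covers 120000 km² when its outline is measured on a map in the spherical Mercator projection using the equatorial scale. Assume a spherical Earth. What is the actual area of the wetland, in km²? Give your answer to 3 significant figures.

Mercator is conformal, so the point scale is isotropic: h = k = sec φ = 1/cos φ.
Areal scale = k² = sec²φ = 1/cos²(64.1°) = 1/0.4368² = 5.241.
True area = apparent / (areal scale) = 120000 / 5.241 ≈ 22900 km².

22900 km²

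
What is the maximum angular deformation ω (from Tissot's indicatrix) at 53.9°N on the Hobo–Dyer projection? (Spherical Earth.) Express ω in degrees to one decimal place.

33.6°

Hobo–Dyer is a cylindrical equal-area projection with standard parallels at ±37.5°. For cylindrical equal-area with standard parallel φ₀, h = cos φ / cos φ₀ and k = cos φ₀ / cos φ, so h·k = 1.
At 53.9°: h = 0.7427, k = 1.347; principal scales a = 1.347, b = 0.7427.
sin(ω/2) = (a − b)/(a + b) = 0.6038/2.089 = 0.2890, so ω = 2 arcsin(0.2890) ≈ 33.6°.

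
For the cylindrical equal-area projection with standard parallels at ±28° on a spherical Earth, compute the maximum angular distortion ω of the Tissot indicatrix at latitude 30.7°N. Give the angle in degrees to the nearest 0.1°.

3.0°

For cylindrical equal-area with standard parallel φ₀, h = cos φ / cos φ₀ and k = cos φ₀ / cos φ, so h·k = 1.
At 30.7°: h = 0.9738, k = 1.027; principal scales a = 1.027, b = 0.9738.
sin(ω/2) = (a − b)/(a + b) = 0.05302/2.001 = 0.02650, so ω = 2 arcsin(0.02650) ≈ 3.0°.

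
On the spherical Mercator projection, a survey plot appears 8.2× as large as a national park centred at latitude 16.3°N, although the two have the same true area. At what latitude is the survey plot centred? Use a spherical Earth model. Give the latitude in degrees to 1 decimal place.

On Mercator, (apparent₁)/(apparent₂) = sec²φ₁ / sec²φ₂ when true areas are equal.
cos²φ₂ / cos²φ₁ = 8.2  ⇒  cos φ₁ = cos 16.3° / √8.2 = 0.9598/2.864 = 0.3352.
φ₁ = arccos(0.3352) ≈ 70.4°.

70.4°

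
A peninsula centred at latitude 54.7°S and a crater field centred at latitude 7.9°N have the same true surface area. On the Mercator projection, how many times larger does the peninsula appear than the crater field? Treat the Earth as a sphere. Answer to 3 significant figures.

On Mercator, area is exaggerated by sec²φ = 1/cos²φ.
At 54.7°: sec²(54.7°) = 1/0.5779² = 2.995.
At 7.9°: sec²(7.9°) = 1/0.9905² = 1.019.
Ratio = 2.995/1.019 = cos²(7.9°)/cos²(54.7°) ≈ 2.94.

2.94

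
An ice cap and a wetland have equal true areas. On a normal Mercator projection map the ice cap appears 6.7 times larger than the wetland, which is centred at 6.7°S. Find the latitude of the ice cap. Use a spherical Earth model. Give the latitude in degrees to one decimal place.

Mercator areal scale is sec²φ, so apparent-area ratio = sec²φ₁ / sec²φ₂ = cos²φ₂ / cos²φ₁.
cos²φ₂ / cos²φ₁ = 6.7  ⇒  cos φ₁ = cos 6.7° / √6.7 = 0.9932/2.588 = 0.3837.
φ₁ = arccos(0.3837) ≈ 67.4°.

67.4°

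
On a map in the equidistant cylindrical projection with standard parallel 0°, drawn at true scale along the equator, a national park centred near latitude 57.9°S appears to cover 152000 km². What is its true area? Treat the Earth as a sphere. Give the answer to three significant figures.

80800 km²

For the equirectangular projection with φ₀ = 0 (plate carrée), h = 1 along meridians and k = sec φ along parallels.
Areal scale = h·k = 1 × sec φ; at 57.9°, h = 1.000, k = 1.882, so h·k = 1.882.
True area = apparent / (areal scale) = 152000 / 1.882 ≈ 80800 km².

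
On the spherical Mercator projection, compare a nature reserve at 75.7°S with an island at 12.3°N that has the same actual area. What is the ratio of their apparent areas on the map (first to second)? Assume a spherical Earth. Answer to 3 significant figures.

On Mercator, area is exaggerated by sec²φ = 1/cos²φ.
At 75.7°: sec²(75.7°) = 1/0.2470² = 16.39.
At 12.3°: sec²(12.3°) = 1/0.9770² = 1.048.
Ratio = 16.39/1.048 = cos²(12.3°)/cos²(75.7°) ≈ 15.6.

15.6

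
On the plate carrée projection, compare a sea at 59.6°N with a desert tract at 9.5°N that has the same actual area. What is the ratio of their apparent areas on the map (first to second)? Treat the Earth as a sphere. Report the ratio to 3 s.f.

1.95

In the plate carrée (x = Rλ, y = Rφ), meridians are true-scale (h = 1) and parallels are stretched by k = sec φ.
Areal scale at 59.6°: h·k = 1.000 × 1.976 = 1.976.
Areal scale at 9.5°: h·k = 1.000 × 1.014 = 1.014.
Ratio = 1.976/1.014 ≈ 1.95.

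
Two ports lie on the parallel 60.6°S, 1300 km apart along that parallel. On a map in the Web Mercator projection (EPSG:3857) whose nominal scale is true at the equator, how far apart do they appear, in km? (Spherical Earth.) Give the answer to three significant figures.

The Mercator projection is conformal; its linear scale factor is the same in every direction and equals sec φ = 1/cos φ.
Along the parallel, k = sec 60.6° = 1/0.4909 = 2.037.
Map distance = 1300 × 2.037 ≈ 2650 km.

2650 km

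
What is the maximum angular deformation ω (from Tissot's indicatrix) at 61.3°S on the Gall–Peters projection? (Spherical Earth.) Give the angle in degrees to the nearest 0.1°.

43.3°

Gall–Peters is a cylindrical equal-area projection with standard parallels at ±45°. Cylindrical equal-area (φ₀ = 45°): h = cos φ / cos 45° along meridians, k = cos 45° / cos φ along parallels; h·k = 1.
At 61.3°: h = 0.6791, k = 1.472; principal scales a = 1.472, b = 0.6791.
sin(ω/2) = (a − b)/(a + b) = 0.7933/2.152 = 0.3687, so ω = 2 arcsin(0.3687) ≈ 43.3°.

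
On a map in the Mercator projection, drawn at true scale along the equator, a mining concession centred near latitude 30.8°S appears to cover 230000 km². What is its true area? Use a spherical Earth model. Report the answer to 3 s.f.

170000 km²

The Mercator projection is conformal; its linear scale factor is the same in every direction and equals sec φ = 1/cos φ.
Areal scale = k² = sec²φ = 1/cos²(30.8°) = 1/0.8590² = 1.355.
True area = apparent / (areal scale) = 230000 / 1.355 ≈ 170000 km².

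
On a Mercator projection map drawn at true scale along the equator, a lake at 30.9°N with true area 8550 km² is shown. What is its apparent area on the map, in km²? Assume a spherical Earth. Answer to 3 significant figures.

For Mercator, h = k = sec φ (a conformal cylindrical projection has a single point scale, 1/cos φ).
Areal scale = k² = sec²φ = 1/cos²(30.9°) = 1/0.8581² = 1.358.
Apparent area = 8550 × 1.358 ≈ 11600 km².

11600 km²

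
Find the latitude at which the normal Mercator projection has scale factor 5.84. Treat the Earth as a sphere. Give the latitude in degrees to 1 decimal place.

80.1°

Mercator scale is k = sec φ = 1/cos φ.
1/cos φ = 5.84  ⇒  cos φ = 0.1712  ⇒  φ = arccos(0.1712) ≈ 80.1°.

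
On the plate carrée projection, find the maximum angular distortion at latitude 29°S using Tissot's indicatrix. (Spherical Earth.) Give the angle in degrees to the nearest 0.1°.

7.7°

In the plate carrée (x = Rλ, y = Rφ), meridians are true-scale (h = 1) and parallels are stretched by k = sec φ.
At 29°: h = 1.000, k = 1.143; principal scales a = 1.143, b = 1.000.
sin(ω/2) = (a − b)/(a + b) = 0.1434/2.143 = 0.06688, so ω = 2 arcsin(0.06688) ≈ 7.7°.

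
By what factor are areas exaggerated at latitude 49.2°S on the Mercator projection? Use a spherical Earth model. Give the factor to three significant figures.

The Mercator projection is conformal; its linear scale factor is the same in every direction and equals sec φ = 1/cos φ.
Areal scale = k² = sec²φ = 1/cos²(49.2°) = 1/0.6534² = 2.342.

2.34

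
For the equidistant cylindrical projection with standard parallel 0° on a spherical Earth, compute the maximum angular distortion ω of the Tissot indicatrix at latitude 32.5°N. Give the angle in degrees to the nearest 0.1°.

9.7°

For the equirectangular projection with φ₀ = 0 (plate carrée), h = 1 along meridians and k = sec φ along parallels.
At 32.5°: h = 1.000, k = 1.186; principal scales a = 1.186, b = 1.000.
sin(ω/2) = (a − b)/(a + b) = 0.1857/2.186 = 0.08496, so ω = 2 arcsin(0.08496) ≈ 9.7°.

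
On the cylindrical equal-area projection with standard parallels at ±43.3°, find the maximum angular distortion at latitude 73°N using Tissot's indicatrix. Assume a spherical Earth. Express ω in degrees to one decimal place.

92.5°

A cylindrical equal-area projection with standard parallel φ₀ has meridian scale h = cos φ / cos φ₀ and parallel scale k = cos φ₀ / cos φ (so areas are preserved, h·k = 1).
At 73°: h = 0.4017, k = 2.489; principal scales a = 2.489, b = 0.4017.
sin(ω/2) = (a − b)/(a + b) = 2.087/2.891 = 0.7221, so ω = 2 arcsin(0.7221) ≈ 92.5°.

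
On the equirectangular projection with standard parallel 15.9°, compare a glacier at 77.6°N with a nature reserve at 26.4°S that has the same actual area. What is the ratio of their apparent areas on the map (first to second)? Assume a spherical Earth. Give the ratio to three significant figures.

4.17

With standard parallel φ₀ = 15.9°, the equirectangular projection gives x = Rλ cos φ₀, y = Rφ, so h = 1 and k = cos 15.9° / cos φ.
Areal scale at 77.6°: h·k = 1.000 × 4.479 = 4.479.
Areal scale at 26.4°: h·k = 1.000 × 1.074 = 1.074.
Ratio = 4.479/1.074 ≈ 4.17.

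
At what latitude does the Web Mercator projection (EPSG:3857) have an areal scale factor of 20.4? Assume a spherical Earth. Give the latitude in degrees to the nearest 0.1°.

77.2°

Mercator areal scale is sec²φ.
sec²φ = 20.4  ⇒  cos²φ = 0.04902  ⇒  cos φ = 0.2214.
φ = arccos(0.2214) ≈ 77.2°.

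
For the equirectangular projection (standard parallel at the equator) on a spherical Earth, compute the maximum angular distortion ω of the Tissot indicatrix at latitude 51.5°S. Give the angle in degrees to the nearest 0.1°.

26.9°

For the equirectangular projection with φ₀ = 0 (plate carrée), h = 1 along meridians and k = sec φ along parallels.
At 51.5°: h = 1.000, k = 1.606; principal scales a = 1.606, b = 1.000.
sin(ω/2) = (a − b)/(a + b) = 0.6064/2.606 = 0.2327, so ω = 2 arcsin(0.2327) ≈ 26.9°.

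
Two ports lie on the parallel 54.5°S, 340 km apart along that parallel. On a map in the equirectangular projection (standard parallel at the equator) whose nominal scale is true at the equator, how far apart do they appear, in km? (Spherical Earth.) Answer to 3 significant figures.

585 km

For the equirectangular projection with φ₀ = 0 (plate carrée), h = 1 along meridians and k = sec φ along parallels.
Along the parallel, k = sec 54.5° = 1/0.5807 = 1.722.
Map distance = 340 × 1.722 ≈ 585 km.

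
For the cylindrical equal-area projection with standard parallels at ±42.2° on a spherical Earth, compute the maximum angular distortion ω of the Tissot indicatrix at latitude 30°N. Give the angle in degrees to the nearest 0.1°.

Cylindrical equal-area (φ₀ = 42.2°): h = cos φ / cos 42.2° along meridians, k = cos 42.2° / cos φ along parallels; h·k = 1.
At 30°: h = 1.169, k = 0.8554; principal scales a = 1.169, b = 0.8554.
sin(ω/2) = (a − b)/(a + b) = 0.3136/2.024 = 0.1549, so ω = 2 arcsin(0.1549) ≈ 17.8°.

17.8°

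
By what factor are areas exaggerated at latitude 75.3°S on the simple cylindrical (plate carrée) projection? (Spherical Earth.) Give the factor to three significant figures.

For the equirectangular projection with φ₀ = 0 (plate carrée), h = 1 along meridians and k = sec φ along parallels.
Areal scale = h·k = 1 × sec φ; at 75.3°, h = 1.000, k = 3.941, so h·k = 3.941.

3.94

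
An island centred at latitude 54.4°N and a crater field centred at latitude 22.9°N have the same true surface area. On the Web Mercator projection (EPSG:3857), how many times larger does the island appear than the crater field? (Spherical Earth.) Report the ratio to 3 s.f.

Mercator areal scale is sec²φ.
At 54.4°: sec²(54.4°) = 1/0.5821² = 2.951.
At 22.9°: sec²(22.9°) = 1/0.9212² = 1.178.
Ratio = 2.951/1.178 = cos²(22.9°)/cos²(54.4°) ≈ 2.50.

2.50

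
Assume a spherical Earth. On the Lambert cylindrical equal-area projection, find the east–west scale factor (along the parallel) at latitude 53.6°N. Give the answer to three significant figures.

1.69

The Lambert cylindrical equal-area projection is the cylindrical equal-area projection with its standard parallel at the equator (φ₀ = 0). For cylindrical equal-area with standard parallel φ₀, h = cos φ / cos φ₀ and k = cos φ₀ / cos φ, so h·k = 1.
k = cos 0° / cos 53.6° = 1.000/0.5934 = 1.685.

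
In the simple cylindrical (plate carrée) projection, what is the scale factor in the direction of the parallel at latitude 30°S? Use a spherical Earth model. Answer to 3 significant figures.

Plate carrée maps x = Rλ, y = Rφ. The meridian scale is h = 1 and the parallel scale is k = 1/cos φ = sec φ.
k = 1/cos 30° = 1/0.8660 = 1.155.

1.15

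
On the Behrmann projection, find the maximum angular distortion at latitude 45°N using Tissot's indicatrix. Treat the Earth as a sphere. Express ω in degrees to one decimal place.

Behrmann is a cylindrical equal-area projection with standard parallels at ±30°. For cylindrical equal-area with standard parallel φ₀, h = cos φ / cos φ₀ and k = cos φ₀ / cos φ, so h·k = 1.
At 45°: h = 0.8165, k = 1.225; principal scales a = 1.225, b = 0.8165.
sin(ω/2) = (a − b)/(a + b) = 0.4082/2.041 = 0.2000, so ω = 2 arcsin(0.2000) ≈ 23.1°.

23.1°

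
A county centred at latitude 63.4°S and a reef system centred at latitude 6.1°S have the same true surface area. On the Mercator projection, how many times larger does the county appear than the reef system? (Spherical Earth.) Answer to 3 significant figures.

4.93

On Mercator, area is exaggerated by sec²φ = 1/cos²φ.
At 63.4°: sec²(63.4°) = 1/0.4478² = 4.988.
At 6.1°: sec²(6.1°) = 1/0.9943² = 1.011.
Ratio = 4.988/1.011 = cos²(6.1°)/cos²(63.4°) ≈ 4.93.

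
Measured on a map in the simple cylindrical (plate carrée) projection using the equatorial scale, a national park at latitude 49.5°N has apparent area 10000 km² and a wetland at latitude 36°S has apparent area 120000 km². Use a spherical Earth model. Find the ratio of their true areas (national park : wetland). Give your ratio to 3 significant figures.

Plate carrée has h = 1 and k = sec φ, giving areal scale sec φ; true area = (apparent area) · cos φ.
True area of national park: 10000 × cos(49.5°) = 10000 × 0.6494 = 6494 km².
True area of wetland: 120000 × cos(36°) = 120000 × 0.8090 = 97080 km².
Ratio = 6494 / 97080 ≈ 0.0669.

0.0669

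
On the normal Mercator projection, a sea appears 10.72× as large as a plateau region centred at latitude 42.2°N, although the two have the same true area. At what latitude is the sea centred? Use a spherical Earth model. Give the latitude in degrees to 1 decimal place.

For equal true areas on Mercator, apparent areas scale as sec²φ, so the ratio is cos²φ₂ / cos²φ₁.
cos²φ₂ / cos²φ₁ = 10.72  ⇒  cos φ₁ = cos 42.2° / √10.72 = 0.7408/3.274 = 0.2263.
φ₁ = arccos(0.2263) ≈ 76.9°.

76.9°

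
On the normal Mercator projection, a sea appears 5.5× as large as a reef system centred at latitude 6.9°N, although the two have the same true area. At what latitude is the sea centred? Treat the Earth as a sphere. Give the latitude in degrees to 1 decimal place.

65.0°

Mercator areal scale is sec²φ, so apparent-area ratio = sec²φ₁ / sec²φ₂ = cos²φ₂ / cos²φ₁.
cos²φ₂ / cos²φ₁ = 5.5  ⇒  cos φ₁ = cos 6.9° / √5.5 = 0.9928/2.345 = 0.4233.
φ₁ = arccos(0.4233) ≈ 65.0°.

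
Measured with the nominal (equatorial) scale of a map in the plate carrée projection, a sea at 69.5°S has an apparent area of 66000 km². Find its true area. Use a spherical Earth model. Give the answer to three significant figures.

23100 km²

For the equirectangular projection with φ₀ = 0 (plate carrée), h = 1 along meridians and k = sec φ along parallels.
Areal scale = h·k = 1 × sec φ; at 69.5°, h = 1.000, k = 2.855, so h·k = 2.855.
True area = apparent / (areal scale) = 66000 / 2.855 ≈ 23100 km².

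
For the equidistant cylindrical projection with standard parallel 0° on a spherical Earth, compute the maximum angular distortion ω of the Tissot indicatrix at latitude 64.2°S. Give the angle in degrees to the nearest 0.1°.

Plate carrée maps x = Rλ, y = Rφ. The meridian scale is h = 1 and the parallel scale is k = 1/cos φ = sec φ.
At 64.2°: h = 1.000, k = 2.298; principal scales a = 2.298, b = 1.000.
sin(ω/2) = (a − b)/(a + b) = 1.298/3.298 = 0.3935, so ω = 2 arcsin(0.3935) ≈ 46.3°.

46.3°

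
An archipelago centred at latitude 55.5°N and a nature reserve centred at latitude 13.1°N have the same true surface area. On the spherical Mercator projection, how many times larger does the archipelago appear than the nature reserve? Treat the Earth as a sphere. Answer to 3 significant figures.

Mercator areal scale is sec²φ.
At 55.5°: sec²(55.5°) = 1/0.5664² = 3.117.
At 13.1°: sec²(13.1°) = 1/0.9740² = 1.054.
Ratio = 3.117/1.054 = cos²(13.1°)/cos²(55.5°) ≈ 2.96.

2.96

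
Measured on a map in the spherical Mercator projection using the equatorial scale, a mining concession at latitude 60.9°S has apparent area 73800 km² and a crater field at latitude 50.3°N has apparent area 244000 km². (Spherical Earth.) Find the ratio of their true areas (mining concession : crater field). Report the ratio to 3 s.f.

On Mercator the areal scale is sec²φ, so true area = apparent × cos²φ.
True area of mining concession: 73800 × cos²(60.9°) = 73800 × 0.2365 = 17460 km².
True area of crater field: 244000 × cos²(50.3°) = 244000 × 0.4080 = 99560 km².
Ratio = 17460 / 99560 ≈ 0.175.

0.175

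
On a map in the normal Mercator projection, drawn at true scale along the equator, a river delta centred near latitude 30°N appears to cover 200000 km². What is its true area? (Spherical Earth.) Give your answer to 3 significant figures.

Mercator is conformal, so the point scale is isotropic: h = k = sec φ = 1/cos φ.
Areal scale = k² = sec²φ = 1/cos²(30°) = 1/0.8660² = 1.333.
True area = apparent / (areal scale) = 200000 / 1.333 ≈ 150000 km².

150000 km²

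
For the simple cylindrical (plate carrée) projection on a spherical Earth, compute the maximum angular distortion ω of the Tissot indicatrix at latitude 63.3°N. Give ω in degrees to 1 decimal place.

44.7°

Plate carrée maps x = Rλ, y = Rφ. The meridian scale is h = 1 and the parallel scale is k = 1/cos φ = sec φ.
At 63.3°: h = 1.000, k = 2.226; principal scales a = 2.226, b = 1.000.
sin(ω/2) = (a − b)/(a + b) = 1.226/3.226 = 0.3800, so ω = 2 arcsin(0.3800) ≈ 44.7°.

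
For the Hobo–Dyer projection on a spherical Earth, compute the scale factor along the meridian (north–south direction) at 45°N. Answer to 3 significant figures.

0.891

Hobo–Dyer is a cylindrical equal-area projection with standard parallels at ±37.5°. For cylindrical equal-area with standard parallel φ₀, h = cos φ / cos φ₀ and k = cos φ₀ / cos φ, so h·k = 1.
h = cos 45° / cos 37.5° = 0.7071/0.7934 = 0.8913.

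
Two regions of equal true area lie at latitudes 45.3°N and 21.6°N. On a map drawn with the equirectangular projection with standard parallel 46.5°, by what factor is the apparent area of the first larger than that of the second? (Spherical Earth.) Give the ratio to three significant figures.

In the equirectangular projection with standard parallel φ₀ = 46.5° (x = Rλ cos φ₀, y = Rφ), meridians are true-scale (h = 1) and the parallel scale is k = cos φ₀ / cos φ.
Areal scale at 45.3°: h·k = 1.000 × 0.9786 = 0.9786.
Areal scale at 21.6°: h·k = 1.000 × 0.7403 = 0.7403.
Ratio = 0.9786/0.7403 ≈ 1.32.

1.32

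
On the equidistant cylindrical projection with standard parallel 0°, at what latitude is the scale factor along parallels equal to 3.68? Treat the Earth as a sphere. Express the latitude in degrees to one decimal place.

Plate carrée: h = 1, k = sec φ along parallels.
sec φ = 3.68  ⇒  cos φ = 0.2717  ⇒  φ ≈ 74.2°.

74.2°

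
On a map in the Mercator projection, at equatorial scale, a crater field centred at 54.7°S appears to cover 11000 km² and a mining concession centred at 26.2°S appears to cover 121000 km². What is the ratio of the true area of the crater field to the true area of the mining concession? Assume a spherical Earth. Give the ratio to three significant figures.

0.0377

Mercator's areal exaggeration is sec²φ; hence true area = (apparent area) · cos²φ.
True area of crater field: 11000 × cos²(54.7°) = 11000 × 0.3339 = 3673 km².
True area of mining concession: 121000 × cos²(26.2°) = 121000 × 0.8051 = 97410 km².
Ratio = 3673 / 97410 ≈ 0.0377.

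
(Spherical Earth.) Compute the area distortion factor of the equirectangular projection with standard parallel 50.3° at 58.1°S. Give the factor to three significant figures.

The equidistant cylindrical projection with φ₀ = 50.3° has h = 1 (meridians true) and k = cos φ₀ / cos φ along parallels.
Areal scale = h·k = 1 × cos φ₀ / cos φ; at 58.1°, h = 1.000, k = 1.209, so h·k = 1.209.

1.21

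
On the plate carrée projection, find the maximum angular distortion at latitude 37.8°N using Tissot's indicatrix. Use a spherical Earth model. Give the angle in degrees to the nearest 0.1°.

For the equirectangular projection with φ₀ = 0 (plate carrée), h = 1 along meridians and k = sec φ along parallels.
At 37.8°: h = 1.000, k = 1.266; principal scales a = 1.266, b = 1.000.
sin(ω/2) = (a − b)/(a + b) = 0.2656/2.266 = 0.1172, so ω = 2 arcsin(0.1172) ≈ 13.5°.

13.5°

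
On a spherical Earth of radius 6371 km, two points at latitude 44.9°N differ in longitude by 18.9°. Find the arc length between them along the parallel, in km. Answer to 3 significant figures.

Arc length along a parallel = R cos φ · Δλ (with Δλ in radians).
= 6371 × cos 44.9° × (18.9° × π/180) = 6371 × 0.7083 × 0.3299 ≈ 1490 km.

1490 km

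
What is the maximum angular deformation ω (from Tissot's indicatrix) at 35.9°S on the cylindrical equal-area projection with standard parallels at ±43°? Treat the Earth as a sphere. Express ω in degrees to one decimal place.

11.7°

For cylindrical equal-area with standard parallel φ₀, h = cos φ / cos φ₀ and k = cos φ₀ / cos φ, so h·k = 1.
At 35.9°: h = 1.108, k = 0.9029; principal scales a = 1.108, b = 0.9029.
sin(ω/2) = (a − b)/(a + b) = 0.2047/2.010 = 0.1018, so ω = 2 arcsin(0.1018) ≈ 11.7°.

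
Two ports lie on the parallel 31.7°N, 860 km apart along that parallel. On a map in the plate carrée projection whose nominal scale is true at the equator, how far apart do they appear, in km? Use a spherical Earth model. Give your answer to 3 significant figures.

1010 km

In the plate carrée (x = Rλ, y = Rφ), meridians are true-scale (h = 1) and parallels are stretched by k = sec φ.
Along the parallel, k = sec 31.7° = 1/0.8508 = 1.175.
Map distance = 860 × 1.175 ≈ 1010 km.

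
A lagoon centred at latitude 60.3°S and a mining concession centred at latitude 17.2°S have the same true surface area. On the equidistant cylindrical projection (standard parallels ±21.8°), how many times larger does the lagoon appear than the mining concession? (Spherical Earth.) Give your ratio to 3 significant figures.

With standard parallel φ₀ = 21.8°, the equirectangular projection gives x = Rλ cos φ₀, y = Rφ, so h = 1 and k = cos 21.8° / cos φ.
Areal scale at 60.3°: h·k = 1.000 × 1.874 = 1.874.
Areal scale at 17.2°: h·k = 1.000 × 0.9720 = 0.9720.
Ratio = 1.874/0.9720 ≈ 1.93.

1.93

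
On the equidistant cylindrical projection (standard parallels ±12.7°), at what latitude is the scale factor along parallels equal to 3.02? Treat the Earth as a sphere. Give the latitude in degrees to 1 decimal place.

71.2°

In the equirectangular projection with standard parallel φ₀ = 12.7° (x = Rλ cos φ₀, y = Rφ), meridians are true-scale (h = 1) and the parallel scale is k = cos φ₀ / cos φ.
k = cos φ₀ / cos φ = 3.02  ⇒  cos φ = cos 12.7° / 3.02 = 0.3230.
φ = arccos(0.3230) ≈ 71.2°.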